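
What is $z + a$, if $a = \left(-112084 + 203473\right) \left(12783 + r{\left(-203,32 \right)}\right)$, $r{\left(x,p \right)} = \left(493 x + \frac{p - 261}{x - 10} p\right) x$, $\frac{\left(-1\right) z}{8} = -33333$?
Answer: $\frac{131860670361332}{71} \approx 1.8572 \cdot 10^{12}$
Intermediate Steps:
$z = 266664$ ($z = \left(-8\right) \left(-33333\right) = 266664$)
$r{\left(x,p \right)} = x \left(493 x + \frac{p \left(-261 + p\right)}{-10 + x}\right)$ ($r{\left(x,p \right)} = \left(493 x + \frac{-261 + p}{-10 + x} p\right) x = \left(493 x + \frac{p \left(-261 + p\right)}{-10 + x}\right) x = x \left(493 x + \frac{p \left(-261 + p\right)}{-10 + x}\right)$)
$a = \frac{131860651428188}{71}$ ($a = \left(-112084 + 203473\right) \left(12783 - \frac{203 \left(32^{2} - -1000790 - 8352 + 493 \left(-203\right)^{2}\right)}{-10 - 203}\right) = 91389 \left(12783 - \frac{203 \left(1024 + 1000790 - 8352 + 493 \cdot 41209\right)}{-213}\right) = 91389 \left(12783 - - \frac{203 \left(1024 + 1000790 - 8352 + 20316037\right)}{213}\right) = 91389 \left(12783 - \left(- \frac{203}{213}\right) 21309499\right) = 91389 \left(12783 + \frac{4325828297}{213}\right) = 91389 \cdot \frac{4328551076}{213} = \frac{131860651428188}{71} \approx 1.8572 \cdot 10^{12}$)
$z + a = 266664 + \frac{131860651428188}{71} = \frac{131860670361332}{71}$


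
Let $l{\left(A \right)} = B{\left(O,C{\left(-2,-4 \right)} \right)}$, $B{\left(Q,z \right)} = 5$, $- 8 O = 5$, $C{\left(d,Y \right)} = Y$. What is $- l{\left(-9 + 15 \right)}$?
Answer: $-5$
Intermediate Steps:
$O = - \frac{5}{8}$ ($O = \left(- \frac{1}{8}\right) 5 = - \frac{5}{8} \approx -0.625$)
$l{\left(A \right)} = 5$
$- l{\left(-9 + 15 \right)} = \left(-1\right) 5 = -5$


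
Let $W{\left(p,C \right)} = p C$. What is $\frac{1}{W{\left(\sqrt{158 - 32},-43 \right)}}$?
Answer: $- \frac{\sqrt{14}}{1806} \approx -0.0020718$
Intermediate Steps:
$W{\left(p,C \right)} = C p$
$\frac{1}{W{\left(\sqrt{158 - 32},-43 \right)}} = \frac{1}{\left(-43\right) \sqrt{158 - 32}} = \frac{1}{\left(-43\right) \sqrt{126}} = \frac{1}{\left(-43\right) 3 \sqrt{14}} = \frac{1}{\left(-129\right) \sqrt{14}} = - \frac{\sqrt{14}}{1806}$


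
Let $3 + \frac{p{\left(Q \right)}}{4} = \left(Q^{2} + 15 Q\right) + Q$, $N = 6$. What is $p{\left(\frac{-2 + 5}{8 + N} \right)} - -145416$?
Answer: $\frac{7125477}{49} \approx 1.4542 \cdot 10^{5}$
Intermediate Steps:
$p{\left(Q \right)} = -12 + 4 Q^{2} + 64 Q$ ($p{\left(Q \right)} = -12 + 4 \left(\left(Q^{2} + 15 Q\right) + Q\right) = -12 + 4 \left(Q^{2} + 16 Q\right) = -12 + \left(4 Q^{2} + 64 Q\right) = -12 + 4 Q^{2} + 64 Q$)
$p{\left(\frac{-2 + 5}{8 + N} \right)} - -145416 = \left(-12 + 4 \left(\frac{-2 + 5}{8 + 6}\right)^{2} + 64 \frac{-2 + 5}{8 + 6}\right) - -145416 = \left(-12 + 4 \left(\frac{3}{14}\right)^{2} + 64 \cdot \frac{3}{14}\right) + 145416 = \left(-12 + 4 \cdot \frac{9}{196} + \frac{96}{7}\right) + 145416 = \left(-12 + \frac{9}{49} + \frac{96}{7}\right) + 145416 = \frac{93}{49} + 145416 = \frac{7125477}{49}$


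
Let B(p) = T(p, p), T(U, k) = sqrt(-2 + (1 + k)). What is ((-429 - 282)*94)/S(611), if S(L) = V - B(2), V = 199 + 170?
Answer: -33417/184 ≈ -181.61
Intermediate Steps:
T(U, k) = sqrt(-1 + k)
B(p) = sqrt(-1 + p)
V = 369
S(L) = 368 (S(L) = 369 - sqrt(-1 + 2) = 369 - sqrt(1) = 369 - 1*1 = 369 - 1 = 368)
((-429 - 282)*94)/S(611) = ((-429 - 282)*94)/368 = -711*94*(1/368) = -66834*1/368 = -33417/184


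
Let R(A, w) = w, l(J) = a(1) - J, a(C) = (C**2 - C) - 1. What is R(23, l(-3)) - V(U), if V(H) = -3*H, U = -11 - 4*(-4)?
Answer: 17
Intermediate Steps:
a(C) = -1 + C**2 - C
U = 5 (U = -11 + 16 = 5)
l(J) = -1 - J (l(J) = (-1 + 1**2 - 1*1) - J = (-1 + 1 - 1) - J = -1 - J)
R(23, l(-3)) - V(U) = (-1 - 1*(-3)) - (-3)*5 = (-1 + 3) - 1*(-15) = 2 + 15 = 17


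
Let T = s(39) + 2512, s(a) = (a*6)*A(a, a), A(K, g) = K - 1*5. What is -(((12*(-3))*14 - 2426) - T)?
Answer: 13398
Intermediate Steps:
A(K, g) = -5 + K (A(K, g) = K - 5 = -5 + K)
s(a) = 6*a*(-5 + a) (s(a) = (a*6)*(-5 + a) = (6*a)*(-5 + a) = 6*a*(-5 + a))
T = 10468 (T = 6*39*(-5 + 39) + 2512 = 6*39*34 + 2512 = 7956 + 2512 = 10468)
-(((12*(-3))*14 - 2426) - T) = -(((12*(-3))*14 - 2426) - 1*10468) = -((-36*14 - 2426) - 10468) = -((-504 - 2426) - 10468) = -(-2930 - 10468) = -1*(-13398) = 13398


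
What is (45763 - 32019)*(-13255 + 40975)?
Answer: 380983680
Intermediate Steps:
(45763 - 32019)*(-13255 + 40975) = 13744*27720 = 380983680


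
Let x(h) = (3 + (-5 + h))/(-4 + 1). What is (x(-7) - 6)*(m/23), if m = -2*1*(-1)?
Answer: -6/23 ≈ -0.26087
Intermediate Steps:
x(h) = ⅔ - h/3 (x(h) = (-2 + h)/(-3) = (-2 + h)*(-⅓) = ⅔ - h/3)
m = 2 (m = -2*(-1) = 2)
(x(-7) - 6)*(m/23) = ((⅔ - ⅓*(-7)) - 6)*(2/23) = ((⅔ + 7/3) - 6)*(2*(1/23)) = (3 - 6)*(2/23) = -3*2/23 = -6/23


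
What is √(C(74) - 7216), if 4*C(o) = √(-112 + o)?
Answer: √(-28864 + I*√38)/2 ≈ 0.009071 + 84.947*I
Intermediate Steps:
C(o) = √(-112 + o)/4
√(C(74) - 7216) = √(√(-112 + 74)/4 - 7216) = √(√(-38)/4 - 7216) = √((I*√38)/4 - 7216) = √(I*√38/4 - 7216) = √(-7216 + I*√38/4)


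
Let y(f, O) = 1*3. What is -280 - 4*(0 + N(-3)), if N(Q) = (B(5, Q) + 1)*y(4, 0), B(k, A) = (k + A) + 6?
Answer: -388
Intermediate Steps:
B(k, A) = 6 + A + k (B(k, A) = (A + k) + 6 = 6 + A + k)
y(f, O) = 3
N(Q) = 36 + 3*Q (N(Q) = ((6 + Q + 5) + 1)*3 = ((11 + Q) + 1)*3 = (12 + Q)*3 = 36 + 3*Q)
-280 - 4*(0 + N(-3)) = -280 - 4*(0 + (36 + 3*(-3))) = -280 - 4*(0 + (36 - 9)) = -280 - 4*(0 + 27) = -280 - 4*27 = -280 - 108 = -388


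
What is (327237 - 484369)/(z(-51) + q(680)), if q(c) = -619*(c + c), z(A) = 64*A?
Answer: 39283/211276 ≈ 0.18593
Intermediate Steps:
q(c) = -1238*c
(327237 - 484369)/(z(-51) + q(680)) = (327237 - 484369)/(64*(-51) - 1238*680) = -157132/(-3264 - 841840) = -157132/(-845104) = -157132*(-1/845104) = 39283/211276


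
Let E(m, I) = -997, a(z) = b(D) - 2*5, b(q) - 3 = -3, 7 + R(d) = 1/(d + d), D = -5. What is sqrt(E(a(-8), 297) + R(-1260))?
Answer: I*sqrt(177105670)/420 ≈ 31.686*I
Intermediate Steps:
R(d) = -7 + 1/(2*d) (R(d) = -7 + 1/(d + d) = -7 + 1/(2*d))
b(q) = 0 (b(q) = 3 - 3 = 0)
a(z) = -10 (a(z) = 0 - 2*5 = 0 - 10 = -10)
sqrt(E(a(-8), 297) + R(-1260)) = sqrt(-997 + (-7 + (1/2)/(-1260))) = sqrt(-997 + (-7 + (1/2)*(-1/1260))) = sqrt(-997 + (-7 - 1/2520)) = sqrt(-997 - 17641/2520) = sqrt(-2530081/2520) = I*sqrt(177105670)/420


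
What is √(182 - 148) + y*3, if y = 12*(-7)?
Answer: -252 + √34 ≈ -246.17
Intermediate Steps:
y = -84
√(182 - 148) + y*3 = √(182 - 148) - 84*3 = √34 - 252 = -252 + √34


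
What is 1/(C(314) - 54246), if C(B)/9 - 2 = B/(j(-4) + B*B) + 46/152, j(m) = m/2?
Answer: -3746572/203158794549 ≈ -1.8442e-5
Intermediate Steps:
j(m) = m/2 (j(m) = m*(½) = m/2)
C(B) = 1575/76 + 9*B/(-2 + B²) (C(B) = 18 + 9*(B/((½)*(-4) + B*B) + 46/152) = 18 + 9*(B/(-2 + B²) + 46*(1/152)) = 18 + 9*(B/(-2 + B²) + 23/76) = 18 + 9*(23/76 + B/(-2 + B²)) = 18 + (207/76 + 9*B/(-2 + B²)) = 1575/76 + 9*B/(-2 + B²))
1/(C(314) - 54246) = 1/(9*(-350 + 76*314 + 175*314²)/(76*(-2 + 314²)) - 54246) = 1/(9*(-350 + 23864 + 175*98596)/(76*(-2 + 98596)) - 54246) = 1/((9/76)*(-350 + 23864 + 17254300)/98594 - 54246) = 1/((9/76)*(1/98594)*17277814 - 54246) = 1/(77750163/3746572 - 54246) = 1/(-203158794549/3746572) = -3746572/203158794549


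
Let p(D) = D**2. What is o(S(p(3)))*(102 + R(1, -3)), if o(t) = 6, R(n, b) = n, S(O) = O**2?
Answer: 618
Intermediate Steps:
o(S(p(3)))*(102 + R(1, -3)) = 6*(102 + 1) = 6*103 = 618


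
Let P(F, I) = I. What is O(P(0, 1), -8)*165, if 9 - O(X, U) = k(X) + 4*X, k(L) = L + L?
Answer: 495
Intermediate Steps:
k(L) = 2*L
O(X, U) = 9 - 6*X (O(X, U) = 9 - (2*X + 4*X) = 9 - 6*X)
O(P(0, 1), -8)*165 = (9 - 6*1)*165 = (9 - 6)*165 = 3*165 = 495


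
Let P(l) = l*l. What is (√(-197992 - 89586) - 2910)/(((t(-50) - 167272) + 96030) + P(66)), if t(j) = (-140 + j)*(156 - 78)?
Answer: 1455/40853 - I*√287578/81706 ≈ 0.035616 - 0.0065633*I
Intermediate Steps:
t(j) = -10920 + 78*j (t(j) = (-140 + j)*78 = -10920 + 78*j)
P(l) = l²
(√(-197992 - 89586) - 2910)/(((t(-50) - 167272) + 96030) + P(66)) = (√(-197992 - 89586) - 2910)/((((-10920 + 78*(-50)) - 167272) + 96030) + 66²) = (√(-287578) - 2910)/((((-10920 - 3900) - 167272) + 96030) + 4356) = (I*√287578 - 2910)/(((-14820 - 167272) + 96030) + 4356) = (-2910 + I*√287578)/((-182092 + 96030) + 4356) = (-2910 + I*√287578)/(-86062 + 4356) = (-2910 + I*√287578)/(-81706) = (-2910 + I*√287578)*(-1/81706) = 1455/40853 - I*√287578/81706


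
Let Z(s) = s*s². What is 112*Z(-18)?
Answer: -653184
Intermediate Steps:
Z(s) = s³
112*Z(-18) = 112*(-18)³ = 112*(-5832) = -653184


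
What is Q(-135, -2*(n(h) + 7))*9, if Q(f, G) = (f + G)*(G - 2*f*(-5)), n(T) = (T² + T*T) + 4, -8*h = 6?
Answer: 31514301/16 ≈ 1.9696e+6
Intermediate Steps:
h = -¾ (h = -⅛*6 = -¾ ≈ -0.75000)
n(T) = 4 + 2*T² (n(T) = (T² + T²) + 4 = 2*T² + 4 = 4 + 2*T²)
Q(f, G) = (G + f)*(G + 10*f)
Q(-135, -2*(n(h) + 7))*9 = ((-2*((4 + 2*(-¾)²) + 7))² + 10*(-135)² + 11*(-2*((4 + 2*(-¾)²) + 7))*(-135))*9 = ((-2*((4 + 2*(9/16)) + 7))² + 10*18225 + 11*(-2*((4 + 2*(9/16)) + 7))*(-135))*9 = ((-2*((4 + 9/8) + 7))² + 182250 + 11*(-2*((4 + 9/8) + 7))*(-135))*9 = ((-2*(41/8 + 7))² + 182250 + 11*(-2*(41/8 + 7))*(-135))*9 = ((-2*97/8)² + 182250 + 11*(-2*97/8)*(-135))*9 = ((-97/4)² + 182250 + 11*(-97/4)*(-135))*9 = (9409/16 + 182250 + 144045/4)*9 = (3501589/16)*9 = 31514301/16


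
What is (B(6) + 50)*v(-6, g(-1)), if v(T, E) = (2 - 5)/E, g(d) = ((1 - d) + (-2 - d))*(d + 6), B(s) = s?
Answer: -168/5 ≈ -33.600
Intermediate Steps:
g(d) = (-1 - 2*d)*(6 + d)
v(T, E) = -3/E
(B(6) + 50)*v(-6, g(-1)) = (6 + 50)*(-3/(-6 - 13*(-1) - 2*(-1)²)) = 56*(-3/(-6 + 13 - 2*1)) = 56*(-3/(-6 + 13 - 2)) = 56*(-3/5) = 56*(-3*⅕) = 56*(-⅗) = -168/5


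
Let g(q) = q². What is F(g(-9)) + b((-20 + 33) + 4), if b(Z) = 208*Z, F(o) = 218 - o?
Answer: 3673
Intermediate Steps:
F(g(-9)) + b((-20 + 33) + 4) = (218 - 1*(-9)²) + 208*((-20 + 33) + 4) = (218 - 1*81) + 208*(13 + 4) = (218 - 81) + 208*17 = 137 + 3536 = 3673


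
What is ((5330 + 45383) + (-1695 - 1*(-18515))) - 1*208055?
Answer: -140522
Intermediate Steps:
((5330 + 45383) + (-1695 - 1*(-18515))) - 1*208055 = (50713 + (-1695 + 18515)) - 208055 = (50713 + 16820) - 208055 = 67533 - 208055 = -140522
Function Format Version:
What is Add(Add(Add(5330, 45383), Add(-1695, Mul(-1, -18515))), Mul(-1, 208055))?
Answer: -140522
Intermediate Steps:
Add(Add(Add(5330, 45383), Add(-1695, Mul(-1, -18515))), Mul(-1, 208055)) = Add(Add(50713, Add(-1695, 18515)), -208055) = Add(Add(50713, 16820), -208055) = Add(67533, -208055) = -140522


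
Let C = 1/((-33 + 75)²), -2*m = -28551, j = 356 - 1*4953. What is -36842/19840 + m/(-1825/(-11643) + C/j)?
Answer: 4456674056253555281/48935725244480 ≈ 91072.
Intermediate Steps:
j = -4597 (j = 356 - 4953 = -4597)
m = 28551/2 (m = -½*(-28551) = 28551/2 ≈ 14276.)
C = 1/1764 (C = 1/(42²) = 1/1764 ≈ 0.00056689)
-36842/19840 + m/(-1825/(-11643) + C/j) = -36842/19840 + 28551/(2*(-1825/(-11643) + (1/1764)/(-4597))) = -36842*1/19840 + 28551/(2*(-1825*(-1/11643) + (1/1764)*(-1/4597))) = -18421/9920 + 28551/(2*(1825/11643 - 1/8109108)) = -18421/9920 + 28551/(2*(4933036819/31471448148)) = -18421/9920 + (28551/2)*(31471448148/4933036819) = -18421/9920 + 449270658036774/4933036819 = 4456674056253555281/48935725244480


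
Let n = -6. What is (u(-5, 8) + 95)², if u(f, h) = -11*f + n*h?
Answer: 10404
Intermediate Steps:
u(f, h) = -11*f - 6*h
(u(-5, 8) + 95)² = ((-11*(-5) - 6*8) + 95)² = ((55 - 48) + 95)² = (7 + 95)² = 102² = 10404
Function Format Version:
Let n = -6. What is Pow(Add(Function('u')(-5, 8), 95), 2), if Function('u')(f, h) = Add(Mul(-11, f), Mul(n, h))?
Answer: 10404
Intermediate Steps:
Function('u')(f, h) = Add(Mul(-11, f), Mul(-6, h))
Pow(Add(Function('u')(-5, 8), 95), 2) = Pow(Add(Add(Mul(-11, -5), Mul(-6, 8)), 95), 2) = Pow(Add(Add(55, -48), 95), 2) = Pow(Add(7, 95), 2) = Pow(102, 2) = 10404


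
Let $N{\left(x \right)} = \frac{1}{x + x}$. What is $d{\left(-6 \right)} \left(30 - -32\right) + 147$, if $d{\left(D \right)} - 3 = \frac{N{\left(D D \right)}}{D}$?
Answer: $\frac{71897}{216} \approx 332.86$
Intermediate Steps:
$N{\left(x \right)} = \frac{1}{2 x}$
$d{\left(D \right)} = 3 + \frac{1}{2 D^{3}}$ ($d{\left(D \right)} = 3 + \frac{\frac{1}{2} \frac{1}{D D}}{D} = 3 + \frac{\frac{1}{2} \frac{1}{D^{2}}}{D} = 3 + \frac{1}{2 D^{3}}$)
$d{\left(-6 \right)} \left(30 - -32\right) + 147 = \left(3 + \frac{1}{2 \left(-216\right)}\right) \left(30 - -32\right) + 147 = \left(3 + \frac{1}{2} \left(- \frac{1}{216}\right)\right) \left(30 + 32\right) + 147 = \left(3 - \frac{1}{432}\right) 62 + 147 = \frac{1295}{432} \cdot 62 + 147 = \frac{40145}{216} + 147 = \frac{71897}{216}$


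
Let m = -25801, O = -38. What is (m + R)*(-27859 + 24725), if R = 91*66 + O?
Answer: 62156622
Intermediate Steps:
R = 5968 (R = 91*66 - 38 = 6006 - 38 = 5968)
(m + R)*(-27859 + 24725) = (-25801 + 5968)*(-27859 + 24725) = -19833*(-3134) = 62156622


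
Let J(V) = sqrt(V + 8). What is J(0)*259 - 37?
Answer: -37 + 518*sqrt(2) ≈ 695.56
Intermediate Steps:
J(V) = sqrt(8 + V)
J(0)*259 - 37 = sqrt(8 + 0)*259 - 37 = sqrt(8)*259 - 37 = (2*sqrt(2))*259 - 37 = 518*sqrt(2) - 37 = -37 + 518*sqrt(2)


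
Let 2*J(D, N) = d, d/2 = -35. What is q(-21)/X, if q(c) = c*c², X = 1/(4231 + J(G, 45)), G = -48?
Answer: -38859156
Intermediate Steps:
d = -70 (d = 2*(-35) = -70)
J(D, N) = -35 (J(D, N) = (½)*(-70) = -35)
X = 1/4196 (X = 1/(4231 - 35) = 1/4196 ≈ 0.00023832)
q(c) = c³
q(-21)/X = (-21)³/(1/4196) = -9261*4196 = -38859156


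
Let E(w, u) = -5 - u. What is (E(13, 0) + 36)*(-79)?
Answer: -2449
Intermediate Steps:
(E(13, 0) + 36)*(-79) = ((-5 - 1*0) + 36)*(-79) = ((-5 + 0) + 36)*(-79) = (-5 + 36)*(-79) = 31*(-79) = -2449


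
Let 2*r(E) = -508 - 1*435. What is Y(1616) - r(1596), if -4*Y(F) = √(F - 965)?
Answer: 943/2 - √651/4 ≈ 465.12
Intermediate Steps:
Y(F) = -√(-965 + F)/4 (Y(F) = -√(F - 965)/4 = -√(-965 + F)/4)
r(E) = -943/2 (r(E) = (-508 - 1*435)/2 = (-508 - 435)/2 = (½)*(-943) = -943/2)
Y(1616) - r(1596) = -√(-965 + 1616)/4 - 1*(-943/2) = -√651/4 + 943/2 = 943/2 - √651/4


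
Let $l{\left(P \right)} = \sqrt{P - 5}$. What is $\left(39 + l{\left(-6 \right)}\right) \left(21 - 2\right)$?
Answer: $741 + 19 i \sqrt{11} \approx 741.0 + 63.016 i$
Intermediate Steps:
$l{\left(P \right)} = \sqrt{-5 + P}$
$\left(39 + l{\left(-6 \right)}\right) \left(21 - 2\right) = \left(39 + \sqrt{-5 - 6}\right) \left(21 - 2\right) = \left(39 + \sqrt{-11}\right) \left(21 - 2\right) = \left(39 + i \sqrt{11}\right) 19 = 741 + 19 i \sqrt{11}$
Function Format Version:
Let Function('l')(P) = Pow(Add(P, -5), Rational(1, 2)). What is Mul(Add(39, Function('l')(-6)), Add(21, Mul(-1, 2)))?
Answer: Add(741, Mul(19, I, Pow(11, Rational(1, 2)))) ≈ Add(741.00, Mul(63.016, I))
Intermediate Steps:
Function('l')(P) = Pow(Add(-5, P), Rational(1, 2))
Mul(Add(39, Function('l')(-6)), Add(21, Mul(-1, 2))) = Mul(Add(39, Pow(Add(-5, -6), Rational(1, 2))), Add(21, Mul(-1, 2))) = Mul(Add(39, Pow(-11, Rational(1, 2))), Add(21, -2)) = Mul(Add(39, Mul(I, Pow(11, Rational(1, 2)))), 19) = Add(741, Mul(19, I, Pow(11, Rational(1, 2))))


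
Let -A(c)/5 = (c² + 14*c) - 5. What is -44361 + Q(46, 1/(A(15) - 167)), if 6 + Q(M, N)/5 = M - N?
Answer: -102321032/2317 ≈ -44161.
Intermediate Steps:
A(c) = 25 - 70*c - 5*c² (A(c) = -5*((c² + 14*c) - 5) = -5*(-5 + c² + 14*c) = 25 - 70*c - 5*c²)
Q(M, N) = -30 - 5*N + 5*M (Q(M, N) = -30 + 5*(M - N) = -30 + (-5*N + 5*M) = -30 - 5*N + 5*M)
-44361 + Q(46, 1/(A(15) - 167)) = -44361 + (-30 - 5/((25 - 70*15 - 5*15²) - 167) + 5*46) = -44361 + (-30 - 5/((25 - 1050 - 5*225) - 167) + 230) = -44361 + (-30 - 5/((25 - 1050 - 1125) - 167) + 230) = -44361 + (-30 - 5/(-2150 - 167) + 230) = -44361 + (-30 - 5/(-2317) + 230) = -44361 + (-30 - 5*(-1/2317) + 230) = -44361 + (-30 + 5/2317 + 230) = -44361 + 463405/2317 = -102321032/2317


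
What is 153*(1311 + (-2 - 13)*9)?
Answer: 179928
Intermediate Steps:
153*(1311 + (-2 - 13)*9) = 153*(1311 - 15*9) = 153*(1311 - 135) = 153*1176 = 179928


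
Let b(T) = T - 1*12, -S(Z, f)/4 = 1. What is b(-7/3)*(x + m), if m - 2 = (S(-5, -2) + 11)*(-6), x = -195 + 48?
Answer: 8041/3 ≈ 2680.3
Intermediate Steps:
S(Z, f) = -4 (S(Z, f) = -4*1 = -4)
b(T) = -12 + T (b(T) = T - 12 = -12 + T)
x = -147
m = -40 (m = 2 + (-4 + 11)*(-6) = 2 + 7*(-6) = 2 - 42 = -40)
b(-7/3)*(x + m) = (-12 - 7/3)*(-147 - 40) = (-12 - 7*⅓)*(-187) = (-12 - 7/3)*(-187) = -43/3*(-187) = 8041/3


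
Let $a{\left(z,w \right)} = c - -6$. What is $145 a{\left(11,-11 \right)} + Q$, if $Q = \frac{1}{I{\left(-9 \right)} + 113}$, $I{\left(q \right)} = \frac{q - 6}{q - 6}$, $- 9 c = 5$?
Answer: $\frac{269993}{342} \approx 789.45$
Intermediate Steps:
$c = - \frac{5}{9}$ ($c = \left(- \frac{1}{9}\right) 5 = - \frac{5}{9} \approx -0.55556$)
$I{\left(q \right)} = 1$ ($I{\left(q \right)} = \frac{-6 + q}{-6 + q} = 1$)
$a{\left(z,w \right)} = \frac{49}{9}$ ($a{\left(z,w \right)} = - \frac{5}{9} - -6 = - \frac{5}{9} + 6 = \frac{49}{9}$)
$Q = \frac{1}{114}$ ($Q = \frac{1}{1 + 113} = \frac{1}{114} \approx 0.0087719$)
$145 a{\left(11,-11 \right)} + Q = 145 \cdot \frac{49}{9} + \frac{1}{114} = \frac{7105}{9} + \frac{1}{114} = \frac{269993}{342}$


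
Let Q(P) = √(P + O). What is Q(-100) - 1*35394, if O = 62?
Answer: -35394 + I*√38 ≈ -35394.0 + 6.1644*I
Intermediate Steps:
Q(P) = √(62 + P) (Q(P) = √(P + 62) = √(62 + P))
Q(-100) - 1*35394 = √(62 - 100) - 1*35394 = √(-38) - 35394 = I*√38 - 35394 = -35394 + I*√38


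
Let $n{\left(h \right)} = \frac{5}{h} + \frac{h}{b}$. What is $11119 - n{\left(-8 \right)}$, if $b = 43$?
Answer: $\frac{3825215}{344} \approx 11120.0$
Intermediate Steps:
$n{\left(h \right)} = \frac{5}{h} + \frac{h}{43}$
$11119 - n{\left(-8 \right)} = 11119 - \left(\frac{5}{-8} + \frac{1}{43} \left(-8\right)\right) = 11119 - \left(5 \left(- \frac{1}{8}\right) - \frac{8}{43}\right) = 11119 - \left(- \frac{5}{8} - \frac{8}{43}\right) = 11119 - - \frac{279}{344} = 11119 + \frac{279}{344} = \frac{3825215}{344}$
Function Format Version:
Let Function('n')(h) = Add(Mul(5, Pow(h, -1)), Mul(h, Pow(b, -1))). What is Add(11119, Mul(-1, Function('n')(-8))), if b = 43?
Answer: Rational(3825215, 344) ≈ 11120.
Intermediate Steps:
Function('n')(h) = Add(Mul(5, Pow(h, -1)), Mul(Rational(1, 43), h)) (Function('n')(h) = Add(Mul(5, Pow(h, -1)), Mul(h, Pow(43, -1))) = Add(Mul(5, Pow(h, -1)), Mul(h, Rational(1, 43))) = Add(Mul(5, Pow(h, -1)), Mul(Rational(1, 43), h)))
Add(11119, Mul(-1, Function('n')(-8))) = Add(11119, Mul(-1, Add(Mul(5, Pow(-8, -1)), Mul(Rational(1, 43), -8)))) = Add(11119, Mul(-1, Add(Mul(5, Rational(-1, 8)), Rational(-8, 43)))) = Add(11119, Mul(-1, Add(Rational(-5, 8), Rational(-8, 43)))) = Add(11119, Mul(-1, Rational(-279, 344))) = Add(11119, Rational(279, 344)) = Rational(3825215, 344)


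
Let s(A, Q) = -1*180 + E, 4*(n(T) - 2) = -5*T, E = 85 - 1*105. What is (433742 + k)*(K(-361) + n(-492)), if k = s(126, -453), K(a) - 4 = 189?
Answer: 351169020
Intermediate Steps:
K(a) = 193 (K(a) = 4 + 189 = 193)
E = -20 (E = 85 - 105 = -20)
n(T) = 2 - 5*T/4 (n(T) = 2 + (-5*T)/4 = 2 - 5*T/4)
s(A, Q) = -200 (s(A, Q) = -1*180 - 20 = -180 - 20 = -200)
k = -200
(433742 + k)*(K(-361) + n(-492)) = (433742 - 200)*(193 + (2 - 5/4*(-492))) = 433542*(193 + (2 + 615)) = 433542*(193 + 617) = 433542*810 = 351169020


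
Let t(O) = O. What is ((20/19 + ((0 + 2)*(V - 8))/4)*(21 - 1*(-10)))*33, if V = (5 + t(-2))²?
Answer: 60357/38 ≈ 1588.3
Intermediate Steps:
V = 9 (V = (5 - 2)² = 3² = 9)
((20/19 + ((0 + 2)*(V - 8))/4)*(21 - 1*(-10)))*33 = ((20/19 + ((0 + 2)*(9 - 8))/4)*(21 - 1*(-10)))*33 = ((20*(1/19) + (2*1)*(¼))*(21 + 10))*33 = ((20/19 + 2*(¼))*31)*33 = ((20/19 + ½)*31)*33 = ((59/38)*31)*33 = (1829/38)*33 = 60357/38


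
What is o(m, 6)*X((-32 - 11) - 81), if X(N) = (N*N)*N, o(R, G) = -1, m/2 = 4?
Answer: 1906624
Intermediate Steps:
m = 8 (m = 2*4 = 8)
X(N) = N³ (X(N) = N²*N = N³)
o(m, 6)*X((-32 - 11) - 81) = -((-32 - 11) - 81)³ = -(-43 - 81)³ = -1*(-124)³ = -1*(-1906624) = 1906624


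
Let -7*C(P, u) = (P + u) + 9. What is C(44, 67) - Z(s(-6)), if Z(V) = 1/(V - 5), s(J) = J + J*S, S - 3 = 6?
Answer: -7793/455 ≈ -17.127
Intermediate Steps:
S = 9 (S = 3 + 6 = 9)
C(P, u) = -9/7 - P/7 - u/7 (C(P, u) = -((P + u) + 9)/7 = -(9 + P + u)/7 = -9/7 - P/7 - u/7)
s(J) = 10*J (s(J) = J + J*9 = J + 9*J = 10*J)
Z(V) = 1/(-5 + V)
C(44, 67) - Z(s(-6)) = (-9/7 - 1/7*44 - 1/7*67) - 1/(-5 + 10*(-6)) = (-9/7 - 44/7 - 67/7) - 1/(-5 - 60) = -120/7 - 1/(-65) = -120/7 - 1*(-1/65) = -120/7 + 1/65 = -7793/455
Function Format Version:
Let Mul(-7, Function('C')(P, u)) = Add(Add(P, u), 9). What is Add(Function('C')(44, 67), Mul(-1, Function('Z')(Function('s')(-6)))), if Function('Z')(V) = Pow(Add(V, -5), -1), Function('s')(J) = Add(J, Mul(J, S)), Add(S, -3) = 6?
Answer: Rational(-7793, 455) ≈ -17.127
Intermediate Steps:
S = 9 (S = Add(3, 6) = 9)
Function('C')(P, u) = Add(Rational(-9, 7), Mul(Rational(-1, 7), P), Mul(Rational(-1, 7), u)) (Function('C')(P, u) = Mul(Rational(-1, 7), Add(Add(P, u), 9)) = Mul(Rational(-1, 7), Add(9, P, u)) = Add(Rational(-9, 7), Mul(Rational(-1, 7), P), Mul(Rational(-1, 7), u)))
Function('s')(J) = Mul(10, J) (Function('s')(J) = Add(J, Mul(J, 9)) = Add(J, Mul(9, J)) = Mul(10, J))
Function('Z')(V) = Pow(Add(-5, V), -1)
Add(Function('C')(44, 67), Mul(-1, Function('Z')(Function('s')(-6)))) = Add(Add(Rational(-9, 7), Mul(Rational(-1, 7), 44), Mul(Rational(-1, 7), 67)), Mul(-1, Pow(Add(-5, Mul(10, -6)), -1))) = Add(Add(Rational(-9, 7), Rational(-44, 7), Rational(-67, 7)), Mul(-1, Pow(Add(-5, -60), -1))) = Add(Rational(-120, 7), Mul(-1, Pow(-65, -1))) = Add(Rational(-120, 7), Mul(-1, Rational(-1, 65))) = Add(Rational(-120, 7), Rational(1, 65)) = Rational(-7793, 455)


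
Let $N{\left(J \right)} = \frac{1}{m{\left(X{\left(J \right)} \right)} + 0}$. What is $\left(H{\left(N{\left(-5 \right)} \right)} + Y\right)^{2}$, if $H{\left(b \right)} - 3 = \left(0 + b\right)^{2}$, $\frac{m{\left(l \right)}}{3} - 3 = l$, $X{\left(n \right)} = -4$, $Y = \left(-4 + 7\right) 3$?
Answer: $\frac{11881}{81} \approx 146.68$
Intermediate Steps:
$Y = 9$ ($Y = 3 \cdot 3 = 9$)
$m{\left(l \right)} = 9 + 3 l$
$N{\left(J \right)} = - \frac{1}{3}$ ($N{\left(J \right)} = \frac{1}{\left(9 + 3 \left(-4\right)\right) + 0} = \frac{1}{\left(9 - 12\right) + 0} = \frac{1}{-3 + 0} = \frac{1}{-3} = - \frac{1}{3}$)
$H{\left(b \right)} = 3 + b^{2}$ ($H{\left(b \right)} = 3 + \left(0 + b\right)^{2} = 3 + b^{2}$)
$\left(H{\left(N{\left(-5 \right)} \right)} + Y\right)^{2} = \left(\left(3 + \left(- \frac{1}{3}\right)^{2}\right) + 9\right)^{2} = \left(\left(3 + \frac{1}{9}\right) + 9\right)^{2} = \left(\frac{28}{9} + 9\right)^{2} = \left(\frac{109}{9}\right)^{2} = \frac{11881}{81}$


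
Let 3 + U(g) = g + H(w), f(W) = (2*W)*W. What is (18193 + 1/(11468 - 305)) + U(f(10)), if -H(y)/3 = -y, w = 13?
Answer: 205722928/11163 ≈ 18429.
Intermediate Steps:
f(W) = 2*W²
H(y) = 3*y (H(y) = -(-3)*y = 3*y)
U(g) = 36 + g (U(g) = -3 + (g + 3*13) = -3 + (g + 39) = -3 + (39 + g) = 36 + g)
(18193 + 1/(11468 - 305)) + U(f(10)) = (18193 + 1/(11468 - 305)) + (36 + 2*10²) = (18193 + 1/11163) + (36 + 2*100) = (18193 + 1/11163) + (36 + 200) = 203088460/11163 + 236 = 205722928/11163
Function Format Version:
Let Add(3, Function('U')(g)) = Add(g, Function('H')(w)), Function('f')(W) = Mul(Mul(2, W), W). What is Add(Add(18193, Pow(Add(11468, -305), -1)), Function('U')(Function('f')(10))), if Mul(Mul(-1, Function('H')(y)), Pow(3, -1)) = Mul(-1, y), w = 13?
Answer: Rational(205722928, 11163) ≈ 18429.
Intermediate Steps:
Function('f')(W) = Mul(2, Pow(W, 2))
Function('H')(y) = Mul(3, y) (Function('H')(y) = Mul(-3, Mul(-1, y)) = Mul(3, y))
Function('U')(g) = Add(36, g) (Function('U')(g) = Add(-3, Add(g, Mul(3, 13))) = Add(-3, Add(g, 39)) = Add(-3, Add(39, g)) = Add(36, g))
Add(Add(18193, Pow(Add(11468, -305), -1)), Function('U')(Function('f')(10))) = Add(Add(18193, Pow(Add(11468, -305), -1)), Add(36, Mul(2, Pow(10, 2)))) = Add(Add(18193, Pow(11163, -1)), Add(36, Mul(2, 100))) = Add(Add(18193, Rational(1, 11163)), Add(36, 200)) = Add(Rational(203088460, 11163), 236) = Rational(205722928, 11163)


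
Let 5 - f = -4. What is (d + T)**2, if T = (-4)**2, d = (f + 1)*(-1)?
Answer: 36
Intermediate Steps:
f = 9 (f = 5 - 1*(-4) = 5 + 4 = 9)
d = -10 (d = (9 + 1)*(-1) = 10*(-1) = -10)
T = 16
(d + T)**2 = (-10 + 16)**2 = 6**2 = 36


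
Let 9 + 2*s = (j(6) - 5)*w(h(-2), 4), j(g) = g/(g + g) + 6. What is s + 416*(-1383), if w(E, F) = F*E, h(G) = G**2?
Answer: -1150641/2 ≈ -5.7532e+5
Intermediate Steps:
w(E, F) = E*F
j(g) = 13/2 (j(g) = g/((2*g)) + 6 = (1/(2*g))*g + 6 = 1/2 + 6 = 13/2)
s = 15/2 (s = -9/2 + ((13/2 - 5)*((-2)**2*4))/2 = -9/2 + (3*(4*4)/2)/2 = -9/2 + ((3/2)*16)/2 = -9/2 + (1/2)*24 = -9/2 + 12 = 15/2 ≈ 7.5000)
s + 416*(-1383) = 15/2 + 416*(-1383) = 15/2 - 575328 = -1150641/2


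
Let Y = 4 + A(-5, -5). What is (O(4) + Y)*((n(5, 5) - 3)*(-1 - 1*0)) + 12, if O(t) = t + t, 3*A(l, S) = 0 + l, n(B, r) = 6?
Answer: -19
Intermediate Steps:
A(l, S) = l/3 (A(l, S) = (0 + l)/3 = l/3)
Y = 7/3 (Y = 4 + (⅓)*(-5) = 4 - 5/3 = 7/3 ≈ 2.3333)
O(t) = 2*t
(O(4) + Y)*((n(5, 5) - 3)*(-1 - 1*0)) + 12 = (2*4 + 7/3)*((6 - 3)*(-1 - 1*0)) + 12 = (8 + 7/3)*(3*(-1 + 0)) + 12 = 31*(3*(-1))/3 + 12 = (31/3)*(-3) + 12 = -31 + 12 = -19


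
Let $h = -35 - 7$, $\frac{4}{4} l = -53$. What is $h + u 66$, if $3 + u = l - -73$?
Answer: $1080$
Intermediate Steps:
$l = -53$
$h = -42$ ($h = -35 - 7 = -42$)
$u = 17$ ($u = -3 - -20 = -3 + \left(-53 + 73\right) = -3 + 20 = 17$)
$h + u 66 = -42 + 17 \cdot 66 = -42 + 1122 = 1080$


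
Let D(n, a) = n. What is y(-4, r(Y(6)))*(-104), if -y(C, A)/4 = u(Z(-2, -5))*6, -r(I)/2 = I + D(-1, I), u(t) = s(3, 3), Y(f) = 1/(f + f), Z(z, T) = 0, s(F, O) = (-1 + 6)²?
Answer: 62400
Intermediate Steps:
s(F, O) = 25 (s(F, O) = 5² = 25)
Y(f) = 1/(2*f)
u(t) = 25
r(I) = 2 - 2*I (r(I) = -2*(I - 1) = -2*(-1 + I) = 2 - 2*I)
y(C, A) = -600 (y(C, A) = -100*6 = -4*150 = -600)
y(-4, r(Y(6)))*(-104) = -600*(-104) = 62400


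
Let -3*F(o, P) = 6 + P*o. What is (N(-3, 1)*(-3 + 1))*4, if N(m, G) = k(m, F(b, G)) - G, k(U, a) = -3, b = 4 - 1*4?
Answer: 32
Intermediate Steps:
b = 0 (b = 4 - 4 = 0)
F(o, P) = -2 - P*o/3 (F(o, P) = -(6 + P*o)/3 = -2 - P*o/3)
N(m, G) = -3 - G
(N(-3, 1)*(-3 + 1))*4 = ((-3 - 1*1)*(-3 + 1))*4 = ((-3 - 1)*(-2))*4 = -4*(-2)*4 = 8*4 = 32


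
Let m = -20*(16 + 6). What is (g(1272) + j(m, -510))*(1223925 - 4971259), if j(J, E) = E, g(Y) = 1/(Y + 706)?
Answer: 1890115922593/989 ≈ 1.9111e+9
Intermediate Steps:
g(Y) = 1/(706 + Y)
m = -440 (m = -20*22 = -440)
(g(1272) + j(m, -510))*(1223925 - 4971259) = (1/(706 + 1272) - 510)*(1223925 - 4971259) = (1/1978 - 510)*(-3747334) = -1008779/1978*(-3747334) = 1890115922593/989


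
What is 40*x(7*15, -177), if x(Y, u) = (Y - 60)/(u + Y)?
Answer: -25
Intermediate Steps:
x(Y, u) = (-60 + Y)/(Y + u)
40*x(7*15, -177) = 40*((-60 + 7*15)/(7*15 - 177)) = 40*((-60 + 105)/(105 - 177)) = 40*(45/(-72)) = 40*(-1/72*45) = 40*(-5/8) = -25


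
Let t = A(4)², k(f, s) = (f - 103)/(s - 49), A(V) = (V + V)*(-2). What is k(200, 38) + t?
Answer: 2719/11 ≈ 247.18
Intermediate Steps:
A(V) = -4*V (A(V) = (2*V)*(-2) = -4*V)
k(f, s) = (-103 + f)/(-49 + s)
t = 256 (t = (-4*4)² = (-16)² = 256)
k(200, 38) + t = (-103 + 200)/(-49 + 38) + 256 = 97/(-11) + 256 = -1/11*97 + 256 = -97/11 + 256 = 2719/11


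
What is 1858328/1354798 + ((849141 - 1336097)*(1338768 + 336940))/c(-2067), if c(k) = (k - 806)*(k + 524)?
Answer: -32514752900689468/176643305033 ≈ -1.8407e+5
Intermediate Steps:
c(k) = (-806 + k)*(524 + k)
1858328/1354798 + ((849141 - 1336097)*(1338768 + 336940))/c(-2067) = 1858328/1354798 + ((849141 - 1336097)*(1338768 + 336940))/(-422344 + (-2067)² - 282*(-2067)) = 1858328*(1/1354798) + (-486956*1675708)/(-422344 + 4272489 + 582894) = 929164/677399 - 815996064848/4433039 = -32514752900689468/176643305033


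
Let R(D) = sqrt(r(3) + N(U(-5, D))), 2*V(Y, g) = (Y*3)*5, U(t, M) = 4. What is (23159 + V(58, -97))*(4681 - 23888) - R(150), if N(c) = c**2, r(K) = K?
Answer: -453169958 - sqrt(19) ≈ -4.5317e+8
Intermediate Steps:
V(Y, g) = 15*Y/2 (V(Y, g) = ((Y*3)*5)/2 = ((3*Y)*5)/2 = (15*Y)/2 = 15*Y/2)
R(D) = sqrt(19) (R(D) = sqrt(3 + 4**2) = sqrt(3 + 16) = sqrt(19))
(23159 + V(58, -97))*(4681 - 23888) - R(150) = (23159 + (15/2)*58)*(4681 - 23888) - sqrt(19) = (23159 + 435)*(-19207) - sqrt(19) = 23594*(-19207) - sqrt(19) = -453169958 - sqrt(19)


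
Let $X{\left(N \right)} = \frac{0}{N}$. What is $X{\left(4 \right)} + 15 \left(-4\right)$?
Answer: $-60$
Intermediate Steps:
$X{\left(N \right)} = 0$
$X{\left(4 \right)} + 15 \left(-4\right) = 0 + 15 \left(-4\right) = 0 - 60 = -60$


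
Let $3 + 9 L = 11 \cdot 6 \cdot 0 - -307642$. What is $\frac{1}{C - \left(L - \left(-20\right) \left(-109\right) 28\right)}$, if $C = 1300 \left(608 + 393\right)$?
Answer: $\frac{9}{11953421} \approx 7.5292 \cdot 10^{-7}$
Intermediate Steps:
$L = \frac{307639}{9}$ ($L = - \frac{1}{3} + \frac{11 \cdot 6 \cdot 0 - -307642}{9} = - \frac{1}{3} + \frac{66 \cdot 0 + 307642}{9} = - \frac{1}{3} + \frac{0 + 307642}{9} = - \frac{1}{3} + \frac{1}{9} \cdot 307642 = - \frac{1}{3} + \frac{307642}{9} = \frac{307639}{9} \approx 34182.0$)
$C = 1301300$ ($C = 1300 \cdot 1001 = 1301300$)
$\frac{1}{C - \left(L - \left(-20\right) \left(-109\right) 28\right)} = \frac{1}{1301300 - \left(\frac{307639}{9} - \left(-20\right) \left(-109\right) 28\right)} = \frac{1}{1301300 + \left(2180 \cdot 28 - \frac{307639}{9}\right)} = \frac{1}{1301300 + \left(61040 - \frac{307639}{9}\right)} = \frac{1}{1301300 + \frac{241721}{9}} = \frac{1}{\frac{11953421}{9}} = \frac{9}{11953421}$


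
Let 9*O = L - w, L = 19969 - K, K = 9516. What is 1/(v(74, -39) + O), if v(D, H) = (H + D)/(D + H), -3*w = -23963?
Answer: 27/7423 ≈ 0.0036373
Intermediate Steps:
w = 23963/3 (w = -⅓*(-23963) = 23963/3 ≈ 7987.7)
L = 10453 (L = 19969 - 1*9516 = 19969 - 9516 = 10453)
v(D, H) = 1 (v(D, H) = (D + H)/(D + H) = 1)
O = 7396/27 (O = (10453 - 1*23963/3)/9 = (10453 - 23963/3)/9 = (⅑)*(7396/3) = 7396/27 ≈ 273.93)
1/(v(74, -39) + O) = 1/(1 + 7396/27) = 1/(7423/27) = 27/7423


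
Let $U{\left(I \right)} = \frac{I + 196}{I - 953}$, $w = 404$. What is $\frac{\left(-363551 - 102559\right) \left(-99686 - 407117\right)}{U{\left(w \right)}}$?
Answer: $- \frac{4322934817839}{20} \approx -2.1615 \cdot 10^{11}$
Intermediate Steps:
$U{\left(I \right)} = \frac{196 + I}{-953 + I}$
$\frac{\left(-363551 - 102559\right) \left(-99686 - 407117\right)}{U{\left(w \right)}} = \frac{\left(-363551 - 102559\right) \left(-99686 - 407117\right)}{\frac{1}{-953 + 404} \left(196 + 404\right)} = \frac{\left(-466110\right) \left(-506803\right)}{\frac{1}{-549} \cdot 600} = \frac{236225946330}{\left(- \frac{1}{549}\right) 600} = \frac{236225946330}{- \frac{200}{183}} = 236225946330 \left(- \frac{183}{200}\right) = - \frac{4322934817839}{20}$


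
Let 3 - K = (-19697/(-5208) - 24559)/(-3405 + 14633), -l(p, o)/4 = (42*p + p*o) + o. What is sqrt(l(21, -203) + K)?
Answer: sqrt(62548340830164246)/2088408 ≈ 119.75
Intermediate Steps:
l(p, o) = -168*p - 4*o - 4*o*p (l(p, o) = -4*((42*p + p*o) + o) = -4*((42*p + o*p) + o) = -4*(o + 42*p + o*p) = -168*p - 4*o - 4*o*p)
K = 303309847/58475424 (K = 3 - (-19697/(-5208) - 24559)/(-3405 + 14633) = 3 - (-19697*(-1/5208) - 24559)/11228 = 3 - (19697/5208 - 24559)/11228 = 3 - (-127883575)/(5208*11228) = 3 - 1*(-127883575/58475424) = 3 + 127883575/58475424 = 303309847/58475424 ≈ 5.1870)
sqrt(l(21, -203) + K) = sqrt((-168*21 - 4*(-203) - 4*(-203)*21) + 303309847/58475424) = sqrt((-3528 + 812 + 17052) + 303309847/58475424) = sqrt(14336 + 303309847/58475424) = sqrt(838606988311/58475424) = sqrt(62548340830164246)/2088408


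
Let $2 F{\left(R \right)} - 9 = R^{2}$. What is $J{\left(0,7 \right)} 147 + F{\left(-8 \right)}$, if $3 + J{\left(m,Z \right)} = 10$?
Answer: $\frac{2131}{2} \approx 1065.5$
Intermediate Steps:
$J{\left(m,Z \right)} = 7$ ($J{\left(m,Z \right)} = -3 + 10 = 7$)
$F{\left(R \right)} = \frac{9}{2} + \frac{R^{2}}{2}$
$J{\left(0,7 \right)} 147 + F{\left(-8 \right)} = 7 \cdot 147 + \left(\frac{9}{2} + \frac{\left(-8\right)^{2}}{2}\right) = 1029 + \left(\frac{9}{2} + \frac{1}{2} \cdot 64\right) = 1029 + \left(\frac{9}{2} + 32\right) = 1029 + \frac{73}{2} = \frac{2131}{2}$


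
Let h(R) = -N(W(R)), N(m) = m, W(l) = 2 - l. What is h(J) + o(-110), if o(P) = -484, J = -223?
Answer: -709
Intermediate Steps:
h(R) = -2 + R (h(R) = -(2 - R) = -2 + R)
h(J) + o(-110) = (-2 - 223) - 484 = -225 - 484 = -709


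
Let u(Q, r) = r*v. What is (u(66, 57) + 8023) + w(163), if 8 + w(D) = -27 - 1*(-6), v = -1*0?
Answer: 7994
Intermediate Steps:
v = 0
w(D) = -29 (w(D) = -8 + (-27 - 1*(-6)) = -8 + (-27 + 6) = -8 - 21 = -29)
u(Q, r) = 0 (u(Q, r) = r*0 = 0)
(u(66, 57) + 8023) + w(163) = (0 + 8023) - 29 = 8023 - 29 = 7994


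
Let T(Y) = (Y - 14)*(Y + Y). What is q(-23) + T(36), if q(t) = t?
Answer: 1561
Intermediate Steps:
T(Y) = 2*Y*(-14 + Y) (T(Y) = (-14 + Y)*(2*Y) = 2*Y*(-14 + Y))
q(-23) + T(36) = -23 + 2*36*(-14 + 36) = -23 + 2*36*22 = -23 + 1584 = 1561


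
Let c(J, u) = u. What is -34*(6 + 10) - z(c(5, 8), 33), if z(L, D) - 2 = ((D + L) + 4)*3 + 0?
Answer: -681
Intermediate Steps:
z(L, D) = 14 + 3*D + 3*L (z(L, D) = 2 + (((D + L) + 4)*3 + 0) = 2 + ((4 + D + L)*3 + 0) = 2 + ((12 + 3*D + 3*L) + 0) = 2 + (12 + 3*D + 3*L) = 14 + 3*D + 3*L)
-34*(6 + 10) - z(c(5, 8), 33) = -34*(6 + 10) - (14 + 3*33 + 3*8) = -34*16 - (14 + 99 + 24) = -544 - 1*137 = -544 - 137 = -681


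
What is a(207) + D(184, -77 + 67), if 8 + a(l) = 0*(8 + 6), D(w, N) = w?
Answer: 176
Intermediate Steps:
a(l) = -8 (a(l) = -8 + 0*(8 + 6) = -8 + 0*14 = -8 + 0 = -8)
a(207) + D(184, -77 + 67) = -8 + 184 = 176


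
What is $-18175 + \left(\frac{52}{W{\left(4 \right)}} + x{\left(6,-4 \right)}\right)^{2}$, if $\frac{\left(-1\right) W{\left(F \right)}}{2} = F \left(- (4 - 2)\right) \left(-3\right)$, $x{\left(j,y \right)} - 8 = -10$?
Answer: $- \frac{2615831}{144} \approx -18166.0$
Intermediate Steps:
$x{\left(j,y \right)} = -2$ ($x{\left(j,y \right)} = 8 - 10 = -2$)
$W{\left(F \right)} = - 12 F$ ($W{\left(F \right)} = - 2 F \left(- (4 - 2)\right) \left(-3\right) = - 2 F \left(\left(-1\right) 2\right) \left(-3\right) = - 2 F \left(-2\right) \left(-3\right) = - 2 - 2 F \left(-3\right) = - 2 \cdot 6 F = - 12 F$)
$-18175 + \left(\frac{52}{W{\left(4 \right)}} + x{\left(6,-4 \right)}\right)^{2} = -18175 + \left(\frac{52}{\left(-12\right) 4} - 2\right)^{2} = -18175 + \left(\frac{52}{-48} - 2\right)^{2} = -18175 + \left(52 \left(- \frac{1}{48}\right) - 2\right)^{2} = -18175 + \left(- \frac{13}{12} - 2\right)^{2} = -18175 + \left(- \frac{37}{12}\right)^{2} = -18175 + \frac{1369}{144} = - \frac{2615831}{144}$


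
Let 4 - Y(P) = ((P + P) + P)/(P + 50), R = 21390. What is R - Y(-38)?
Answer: 42753/2 ≈ 21377.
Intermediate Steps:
Y(P) = 4 - 3*P/(50 + P) (Y(P) = 4 - ((P + P) + P)/(P + 50) = 4 - (2*P + P)/(50 + P) = 4 - 3*P/(50 + P))
R - Y(-38) = 21390 - (200 - 38)/(50 - 38) = 21390 - 162/12 = 21390 - 1*27/2 = 21390 - 27/2 = 42753/2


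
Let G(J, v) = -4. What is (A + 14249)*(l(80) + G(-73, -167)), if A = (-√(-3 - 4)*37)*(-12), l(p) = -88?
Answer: -1310908 - 40848*I*√7 ≈ -1.3109e+6 - 1.0807e+5*I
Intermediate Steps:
A = 444*I*√7 (A = (-√(-7)*37)*(-12) = (-I*√7*37)*(-12) = -37*I*√7*(-12) = 444*I*√7 ≈ 1174.7*I)
(A + 14249)*(l(80) + G(-73, -167)) = (444*I*√7 + 14249)*(-88 - 4) = (14249 + 444*I*√7)*(-92) = -1310908 - 40848*I*√7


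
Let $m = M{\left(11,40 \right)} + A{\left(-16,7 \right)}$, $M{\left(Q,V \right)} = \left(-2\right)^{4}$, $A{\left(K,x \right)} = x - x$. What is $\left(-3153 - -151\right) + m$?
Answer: $-2986$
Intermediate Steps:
$A{\left(K,x \right)} = 0$
$M{\left(Q,V \right)} = 16$
$m = 16$ ($m = 16 + 0 = 16$)
$\left(-3153 - -151\right) + m = \left(-3153 - -151\right) + 16 = \left(-3153 + \left(176 - 25\right)\right) + 16 = \left(-3153 + 151\right) + 16 = -3002 + 16 = -2986$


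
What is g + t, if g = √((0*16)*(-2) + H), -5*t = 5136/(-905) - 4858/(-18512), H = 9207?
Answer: 45340571/41883400 + 3*√1023 ≈ 97.036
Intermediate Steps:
t = 45340571/41883400 (t = -(5136/(-905) - 4858/(-18512))/5 = -(5136*(-1/905) - 4858*(-1/18512))/5 = -(-5136/905 + 2429/9256)/5 = -⅕*(-45340571/8376680) = 45340571/41883400 ≈ 1.0825)
g = 3*√1023 (g = √((0*16)*(-2) + 9207) = √(0*(-2) + 9207) = √(0 + 9207) = √9207 = 3*√1023 ≈ 95.953)
g + t = 3*√1023 + 45340571/41883400 = 45340571/41883400 + 3*√1023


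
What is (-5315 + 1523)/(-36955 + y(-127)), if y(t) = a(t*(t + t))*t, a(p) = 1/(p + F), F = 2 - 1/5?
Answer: 50970484/496733765 ≈ 0.10261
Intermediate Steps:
F = 9/5 (F = 2 - 1*⅕ = 2 - ⅕ = 9/5 ≈ 1.8000)
a(p) = 1/(9/5 + p) (a(p) = 1/(p + 9/5) = 1/(9/5 + p))
y(t) = 5*t/(9 + 10*t²) (y(t) = (5/(9 + 5*(t*(t + t))))*t = (5/(9 + 5*(t*(2*t))))*t = (5/(9 + 5*(2*t²)))*t = (5/(9 + 10*t²))*t = 5*t/(9 + 10*t²))
(-5315 + 1523)/(-36955 + y(-127)) = (-5315 + 1523)/(-36955 + 5*(-127)/(9 + 10*(-127)²)) = -3792/(-36955 + 5*(-127)/(9 + 10*16129)) = -3792/(-36955 + 5*(-127)/(9 + 161290)) = -3792/(-36955 + 5*(-127)/161299) = -3792/(-36955 + 5*(-127)*(1/161299)) = -3792/(-36955 - 635/161299) = -3792/(-5960805180/161299) = -3792*(-161299/5960805180) = 50970484/496733765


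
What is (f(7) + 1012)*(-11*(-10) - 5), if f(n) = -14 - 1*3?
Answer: 104475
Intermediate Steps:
f(n) = -17 (f(n) = -14 - 3 = -17)
(f(7) + 1012)*(-11*(-10) - 5) = (-17 + 1012)*(-11*(-10) - 5) = 995*(110 - 5) = 995*105 = 104475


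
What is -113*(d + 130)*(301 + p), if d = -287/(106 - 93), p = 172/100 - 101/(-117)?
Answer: -140779619759/38025 ≈ -3.7023e+6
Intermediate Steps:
p = 7556/2925 (p = 172*(1/100) - 101*(-1/117) = 43/25 + 101/117 = 7556/2925 ≈ 2.5832)
d = -287/13 ≈ -22.077
-113*(d + 130)*(301 + p) = -113*(-287/13 + 130)*(301 + 7556/2925) = -158539*887981/(13*2925) = -113*1245837343/38025 = -140779619759/38025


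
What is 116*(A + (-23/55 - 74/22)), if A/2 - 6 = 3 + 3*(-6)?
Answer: -138968/55 ≈ -2526.7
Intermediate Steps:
A = -18 (A = 12 + 2*(3 + 3*(-6)) = 12 + 2*(3 - 18) = 12 + 2*(-15) = 12 - 30 = -18)
116*(A + (-23/55 - 74/22)) = 116*(-18 + (-23/55 - 74/22)) = 116*(-18 + (-23*1/55 - 74*1/22)) = 116*(-18 + (-23/55 - 37/11)) = 116*(-18 - 208/55) = 116*(-1198/55) = -138968/55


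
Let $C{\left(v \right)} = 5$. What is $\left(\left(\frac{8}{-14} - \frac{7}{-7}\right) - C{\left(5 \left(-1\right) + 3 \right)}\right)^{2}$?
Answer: $\frac{1024}{49} \approx 20.898$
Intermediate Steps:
$\left(\left(\frac{8}{-14} - \frac{7}{-7}\right) - C{\left(5 \left(-1\right) + 3 \right)}\right)^{2} = \left(\left(\frac{8}{-14} - \frac{7}{-7}\right) - 5\right)^{2} = \left(\left(8 \left(- \frac{1}{14}\right) - -1\right) - 5\right)^{2} = \left(\left(- \frac{4}{7} + 1\right) - 5\right)^{2} = \left(\frac{3}{7} - 5\right)^{2} = \left(- \frac{32}{7}\right)^{2} = \frac{1024}{49}$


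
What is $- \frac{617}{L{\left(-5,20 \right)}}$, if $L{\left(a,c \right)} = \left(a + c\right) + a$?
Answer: $- \frac{617}{10} \approx -61.7$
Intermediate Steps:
$L{\left(a,c \right)} = c + 2 a$
$- \frac{617}{L{\left(-5,20 \right)}} = - \frac{617}{20 + 2 \left(-5\right)} = - \frac{617}{20 - 10} = - \frac{617}{10}$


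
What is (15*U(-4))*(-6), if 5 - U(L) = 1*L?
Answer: -810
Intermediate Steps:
U(L) = 5 - L
(15*U(-4))*(-6) = (15*(5 - 1*(-4)))*(-6) = (15*(5 + 4))*(-6) = (15*9)*(-6) = 135*(-6) = -810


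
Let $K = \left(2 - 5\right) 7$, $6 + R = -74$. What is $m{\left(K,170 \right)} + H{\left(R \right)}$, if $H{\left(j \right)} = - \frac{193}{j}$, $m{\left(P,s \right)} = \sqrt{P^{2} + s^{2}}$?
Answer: $\frac{193}{80} + \sqrt{29341} \approx 173.7$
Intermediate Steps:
$R = -80$ ($R = -6 - 74 = -80$)
$K = -21$ ($K = \left(-3\right) 7 = -21$)
$m{\left(K,170 \right)} + H{\left(R \right)} = \sqrt{\left(-21\right)^{2} + 170^{2}} - \frac{193}{-80} = \sqrt{441 + 28900} - - \frac{193}{80} = \sqrt{29341} + \frac{193}{80} = \frac{193}{80} + \sqrt{29341}$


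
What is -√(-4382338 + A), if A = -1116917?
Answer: -I*√5499255 ≈ -2345.1*I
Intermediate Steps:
-√(-4382338 + A) = -√(-4382338 - 1116917) = -√(-5499255) = -I*√5499255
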